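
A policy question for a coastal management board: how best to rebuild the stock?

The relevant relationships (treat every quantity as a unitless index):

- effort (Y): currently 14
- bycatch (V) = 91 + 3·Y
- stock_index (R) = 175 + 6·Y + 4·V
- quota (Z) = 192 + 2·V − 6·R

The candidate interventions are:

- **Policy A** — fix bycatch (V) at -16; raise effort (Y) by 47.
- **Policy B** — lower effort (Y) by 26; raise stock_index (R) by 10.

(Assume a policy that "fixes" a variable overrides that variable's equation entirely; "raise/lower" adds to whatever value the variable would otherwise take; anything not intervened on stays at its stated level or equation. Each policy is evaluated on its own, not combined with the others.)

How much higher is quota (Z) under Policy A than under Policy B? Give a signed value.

-1006

Policy A (V := -16, Y + 47):
  Y = 14 + 47 = 61
  V = -16
  R = 175 + 6·61 + 4·(-16) = 477
  Z = 192 + 2·(-16) − 6·477 = -2702
Policy B (Y − 26, R + 10):
  Y = 14 − 26 = -12
  V = 91 + 3·(-12) = 55
  R = 175 + 6·(-12) + 4·55 (+10 from intervention) = 333
  Z = 192 + 2·55 − 6·333 = -1696
Z: -2702 − (-1696) = -1006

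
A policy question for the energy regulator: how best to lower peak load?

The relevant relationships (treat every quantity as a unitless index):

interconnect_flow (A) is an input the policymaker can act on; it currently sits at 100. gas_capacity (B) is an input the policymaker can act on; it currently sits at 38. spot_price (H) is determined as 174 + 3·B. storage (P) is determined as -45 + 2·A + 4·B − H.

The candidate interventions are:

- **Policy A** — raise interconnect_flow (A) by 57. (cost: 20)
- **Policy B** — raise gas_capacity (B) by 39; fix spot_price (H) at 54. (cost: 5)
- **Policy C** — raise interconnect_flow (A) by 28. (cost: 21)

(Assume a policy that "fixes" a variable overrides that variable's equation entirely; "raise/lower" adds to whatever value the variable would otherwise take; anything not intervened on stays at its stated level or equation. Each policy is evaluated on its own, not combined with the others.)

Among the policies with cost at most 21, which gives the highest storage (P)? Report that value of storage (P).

Policy A (A + 57):
  A = 100 + 57 = 157
  B = 38
  H = 174 + 3·38 = 288
  P = -45 + 2·157 + 4·38 − 288 = 133
Policy B (B + 39, H := 54):
  A = 100
  B = 38 + 39 = 77
  H = 54
  P = -45 + 2·100 + 4·77 − 54 = 409
Policy C (A + 28):
  A = 100 + 28 = 128
  B = 38
  H = 174 + 3·38 = 288
  P = -45 + 2·128 + 4·38 − 288 = 75
Comparing — Policy A: P=133, Policy B: P=409, Policy C: P=75. Highest is 409 (Policy B).

409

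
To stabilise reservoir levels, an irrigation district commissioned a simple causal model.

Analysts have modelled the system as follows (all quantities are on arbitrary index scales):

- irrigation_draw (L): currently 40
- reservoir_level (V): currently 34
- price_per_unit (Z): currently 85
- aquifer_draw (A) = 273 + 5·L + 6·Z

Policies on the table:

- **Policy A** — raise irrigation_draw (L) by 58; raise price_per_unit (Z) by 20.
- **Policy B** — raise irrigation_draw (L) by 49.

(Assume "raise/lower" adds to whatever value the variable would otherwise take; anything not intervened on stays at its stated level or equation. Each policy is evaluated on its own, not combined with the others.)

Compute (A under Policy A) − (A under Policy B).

165

Policy A (L + 58, Z + 20):
  L = 40 + 58 = 98
  Z = 85 + 20 = 105
  A = 273 + 5·98 + 6·105 = 1393
Policy B (L + 49):
  L = 40 + 49 = 89
  Z = 85
  A = 273 + 5·89 + 6·85 = 1228
A: 1393 − 1228 = 165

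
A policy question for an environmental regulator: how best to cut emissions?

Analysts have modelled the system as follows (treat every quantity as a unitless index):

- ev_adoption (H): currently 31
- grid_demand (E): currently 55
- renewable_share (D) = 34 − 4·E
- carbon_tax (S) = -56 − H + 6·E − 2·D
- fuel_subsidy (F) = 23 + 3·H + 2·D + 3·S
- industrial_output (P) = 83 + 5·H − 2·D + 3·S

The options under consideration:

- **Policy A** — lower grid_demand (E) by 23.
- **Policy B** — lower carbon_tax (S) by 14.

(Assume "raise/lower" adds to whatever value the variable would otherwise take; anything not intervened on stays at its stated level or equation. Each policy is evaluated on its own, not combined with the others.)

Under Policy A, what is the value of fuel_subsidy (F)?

807

Policy A (E − 23):
  H = 31
  E = 55 − 23 = 32
  D = 34 − 4·32 = -94
  S = -56 − 31 + 6·32 − 2·(-94) = 293
  F = 23 + 3·31 + 2·(-94) + 3·293 = 807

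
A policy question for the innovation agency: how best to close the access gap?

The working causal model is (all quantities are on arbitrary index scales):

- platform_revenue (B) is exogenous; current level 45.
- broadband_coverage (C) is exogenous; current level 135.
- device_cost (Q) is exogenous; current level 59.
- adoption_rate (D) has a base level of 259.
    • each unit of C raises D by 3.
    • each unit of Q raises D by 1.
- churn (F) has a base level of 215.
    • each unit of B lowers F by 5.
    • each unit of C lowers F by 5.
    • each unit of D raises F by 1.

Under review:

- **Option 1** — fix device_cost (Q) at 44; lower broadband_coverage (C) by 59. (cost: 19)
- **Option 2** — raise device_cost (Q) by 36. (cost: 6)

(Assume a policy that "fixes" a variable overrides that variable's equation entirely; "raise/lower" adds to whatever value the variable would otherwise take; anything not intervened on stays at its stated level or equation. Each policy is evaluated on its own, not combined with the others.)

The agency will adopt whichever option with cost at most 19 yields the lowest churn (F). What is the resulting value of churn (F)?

Option 1 (Q := 44, C − 59):
  B = 45
  C = 135 − 59 = 76
  Q = 44
  D = 259 + 3·76 + 44 = 531
  F = 215 − 5·45 − 5·76 + 531 = 141
Option 2 (Q + 36):
  B = 45
  C = 135
  Q = 59 + 36 = 95
  D = 259 + 3·135 + 95 = 759
  F = 215 − 5·45 − 5·135 + 759 = 74
Comparing — Option 1: F=141, Option 2: F=74. Lowest is 74 (Option 2).

74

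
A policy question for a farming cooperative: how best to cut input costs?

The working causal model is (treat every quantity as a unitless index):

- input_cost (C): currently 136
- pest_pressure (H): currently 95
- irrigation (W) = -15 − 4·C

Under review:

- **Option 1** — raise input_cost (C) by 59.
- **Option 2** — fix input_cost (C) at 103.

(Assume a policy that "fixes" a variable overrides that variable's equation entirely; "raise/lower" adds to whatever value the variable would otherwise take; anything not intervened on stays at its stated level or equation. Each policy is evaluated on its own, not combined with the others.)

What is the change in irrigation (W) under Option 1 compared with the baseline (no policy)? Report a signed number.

-236

Baseline:
  C = 136
  W = -15 − 4·136 = -559
Option 1 (C + 59):
  C = 136 + 59 = 195
  W = -15 − 4·195 = -795
Change in W: -795 − (-559) = -236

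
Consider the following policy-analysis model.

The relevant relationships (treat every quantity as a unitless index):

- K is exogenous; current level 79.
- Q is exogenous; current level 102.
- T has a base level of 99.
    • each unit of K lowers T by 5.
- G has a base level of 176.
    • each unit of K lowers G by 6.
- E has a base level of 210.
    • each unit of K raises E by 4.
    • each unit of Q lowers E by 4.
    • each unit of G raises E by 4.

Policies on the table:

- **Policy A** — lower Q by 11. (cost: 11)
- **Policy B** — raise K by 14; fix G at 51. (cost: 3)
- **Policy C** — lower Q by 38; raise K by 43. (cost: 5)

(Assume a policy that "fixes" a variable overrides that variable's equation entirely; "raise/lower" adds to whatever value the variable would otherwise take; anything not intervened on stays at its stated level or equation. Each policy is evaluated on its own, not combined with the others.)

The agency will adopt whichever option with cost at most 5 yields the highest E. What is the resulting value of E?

378

Policy B (K + 14, G := 51):
  K = 79 + 14 = 93
  Q = 102
  G = 51
  E = 210 + 4·93 − 4·102 + 4·51 = 378
Policy C (Q − 38, K + 43):
  K = 79 + 43 = 122
  Q = 102 − 38 = 64
  G = 176 − 6·122 = -556
  E = 210 + 4·122 − 4·64 + 4·(-556) = -1782
Comparing — Policy B: E=378, Policy C: E=-1782. Highest is 378 (Policy B).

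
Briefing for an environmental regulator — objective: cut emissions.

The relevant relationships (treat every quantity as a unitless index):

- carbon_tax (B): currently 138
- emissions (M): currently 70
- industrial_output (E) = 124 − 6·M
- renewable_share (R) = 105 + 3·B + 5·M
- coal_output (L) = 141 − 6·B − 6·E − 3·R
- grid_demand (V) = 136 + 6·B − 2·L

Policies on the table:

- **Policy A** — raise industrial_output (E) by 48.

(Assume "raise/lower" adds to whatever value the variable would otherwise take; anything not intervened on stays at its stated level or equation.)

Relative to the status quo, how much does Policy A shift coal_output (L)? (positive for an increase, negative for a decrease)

-288

Baseline:
  B = 138
  M = 70
  E = 124 − 6·70 = -296
  R = 105 + 3·138 + 5·70 = 869
  L = 141 − 6·138 − 6·(-296) − 3·869 = -1518
Policy A (E + 48):
  B = 138
  M = 70
  E = 124 − 6·70 (+48 from intervention) = -248
  R = 105 + 3·138 + 5·70 = 869
  L = 141 − 6·138 − 6·(-248) − 3·869 = -1806
Change in L: -1806 − (-1518) = -288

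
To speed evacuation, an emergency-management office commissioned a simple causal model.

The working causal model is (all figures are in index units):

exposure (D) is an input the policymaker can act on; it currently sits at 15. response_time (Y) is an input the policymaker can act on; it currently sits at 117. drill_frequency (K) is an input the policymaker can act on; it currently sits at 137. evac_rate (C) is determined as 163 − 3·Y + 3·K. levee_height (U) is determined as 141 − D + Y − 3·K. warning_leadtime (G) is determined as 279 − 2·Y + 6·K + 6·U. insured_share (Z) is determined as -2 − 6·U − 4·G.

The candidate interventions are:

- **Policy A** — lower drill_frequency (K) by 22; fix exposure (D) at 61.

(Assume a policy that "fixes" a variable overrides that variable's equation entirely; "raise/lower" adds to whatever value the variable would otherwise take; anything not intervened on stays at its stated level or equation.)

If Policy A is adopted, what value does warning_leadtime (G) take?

-153

Policy A (K − 22, D := 61):
  D = 61
  Y = 117
  K = 137 − 22 = 115
  U = 141 − 61 + 117 − 3·115 = -148
  G = 279 − 2·117 + 6·115 + 6·(-148) = -153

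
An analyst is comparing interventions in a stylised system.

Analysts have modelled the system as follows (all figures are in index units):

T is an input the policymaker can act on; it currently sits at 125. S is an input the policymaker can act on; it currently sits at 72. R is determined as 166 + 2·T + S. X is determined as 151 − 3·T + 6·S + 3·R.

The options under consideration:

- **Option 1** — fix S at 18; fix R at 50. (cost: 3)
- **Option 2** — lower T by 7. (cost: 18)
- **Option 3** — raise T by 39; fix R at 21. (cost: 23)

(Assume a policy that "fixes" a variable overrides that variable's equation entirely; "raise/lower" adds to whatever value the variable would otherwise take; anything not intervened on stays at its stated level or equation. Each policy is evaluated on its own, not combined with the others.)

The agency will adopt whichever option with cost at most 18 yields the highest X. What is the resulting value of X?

Option 1 (S := 18, R := 50):
  T = 125
  S = 18
  R = 50
  X = 151 − 3·125 + 6·18 + 3·50 = 34
Option 2 (T − 7):
  T = 125 − 7 = 118
  S = 72
  R = 166 + 2·118 + 72 = 474
  X = 151 − 3·118 + 6·72 + 3·474 = 1651
Comparing — Option 1: X=34, Option 2: X=1651. Highest is 1651 (Option 2).

1651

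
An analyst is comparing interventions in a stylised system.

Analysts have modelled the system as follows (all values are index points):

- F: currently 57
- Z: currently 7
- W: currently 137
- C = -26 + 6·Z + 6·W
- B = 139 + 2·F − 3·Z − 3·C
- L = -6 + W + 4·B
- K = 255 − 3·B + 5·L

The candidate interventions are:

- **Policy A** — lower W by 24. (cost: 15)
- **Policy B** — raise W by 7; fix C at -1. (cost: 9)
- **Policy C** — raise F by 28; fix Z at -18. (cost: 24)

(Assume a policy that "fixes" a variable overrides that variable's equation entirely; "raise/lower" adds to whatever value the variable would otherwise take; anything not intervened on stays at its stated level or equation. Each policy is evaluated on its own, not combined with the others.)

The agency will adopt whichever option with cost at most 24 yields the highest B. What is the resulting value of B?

235

Policy A (W − 24):
  F = 57
  Z = 7
  W = 137 − 24 = 113
  C = -26 + 6·7 + 6·113 = 694
  B = 139 + 2·57 − 3·7 − 3·694 = -1850
Policy B (W + 7, C := -1):
  F = 57
  Z = 7
  W = 137 + 7 = 144
  C = -1
  B = 139 + 2·57 − 3·7 − 3·(-1) = 235
Policy C (F + 28, Z := -18):
  F = 57 + 28 = 85
  Z = -18
  W = 137
  C = -26 + 6·(-18) + 6·137 = 688
  B = 139 + 2·85 − 3·(-18) − 3·688 = -1701
Comparing — Policy A: B=-1850, Policy B: B=235, Policy C: B=-1701. Highest is 235 (Policy B).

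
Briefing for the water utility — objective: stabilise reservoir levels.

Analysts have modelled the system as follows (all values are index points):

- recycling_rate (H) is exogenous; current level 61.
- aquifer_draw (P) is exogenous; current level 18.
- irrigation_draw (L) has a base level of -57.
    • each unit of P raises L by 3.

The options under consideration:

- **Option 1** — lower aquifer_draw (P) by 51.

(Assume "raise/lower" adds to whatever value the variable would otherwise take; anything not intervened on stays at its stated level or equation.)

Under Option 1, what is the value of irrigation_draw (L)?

-156

Option 1 (P − 51):
  P = 18 − 51 = -33
  L = -57 + 3·(-33) = -156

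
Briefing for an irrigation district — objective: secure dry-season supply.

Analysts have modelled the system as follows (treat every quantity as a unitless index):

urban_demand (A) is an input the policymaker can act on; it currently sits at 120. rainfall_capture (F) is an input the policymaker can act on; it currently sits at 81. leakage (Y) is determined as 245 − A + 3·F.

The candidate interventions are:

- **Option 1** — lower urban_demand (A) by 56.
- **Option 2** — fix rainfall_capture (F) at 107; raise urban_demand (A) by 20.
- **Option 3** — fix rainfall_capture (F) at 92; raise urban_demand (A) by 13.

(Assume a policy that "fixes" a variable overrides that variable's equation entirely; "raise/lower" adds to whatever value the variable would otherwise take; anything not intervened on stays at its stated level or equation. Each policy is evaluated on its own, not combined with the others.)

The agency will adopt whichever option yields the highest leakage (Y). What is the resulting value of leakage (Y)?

Option 1 (A − 56):
  A = 120 − 56 = 64
  F = 81
  Y = 245 − 64 + 3·81 = 424
Option 2 (F := 107, A + 20):
  A = 120 + 20 = 140
  F = 107
  Y = 245 − 140 + 3·107 = 426
Option 3 (F := 92, A + 13):
  A = 120 + 13 = 133
  F = 92
  Y = 245 − 133 + 3·92 = 388
Comparing — Option 1: Y=424, Option 2: Y=426, Option 3: Y=388. Highest is 426 (Option 2).

426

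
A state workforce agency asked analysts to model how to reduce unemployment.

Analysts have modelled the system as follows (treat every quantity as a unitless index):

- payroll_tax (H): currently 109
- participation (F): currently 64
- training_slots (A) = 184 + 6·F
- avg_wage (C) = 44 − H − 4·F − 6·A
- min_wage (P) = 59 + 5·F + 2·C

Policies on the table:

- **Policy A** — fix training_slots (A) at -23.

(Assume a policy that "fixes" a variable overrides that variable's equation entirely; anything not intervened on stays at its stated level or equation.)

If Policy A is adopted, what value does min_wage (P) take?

Policy A (A := -23):
  H = 109
  F = 64
  A = -23
  C = 44 − 109 − 4·64 − 6·(-23) = -183
  P = 59 + 5·64 + 2·(-183) = 13

13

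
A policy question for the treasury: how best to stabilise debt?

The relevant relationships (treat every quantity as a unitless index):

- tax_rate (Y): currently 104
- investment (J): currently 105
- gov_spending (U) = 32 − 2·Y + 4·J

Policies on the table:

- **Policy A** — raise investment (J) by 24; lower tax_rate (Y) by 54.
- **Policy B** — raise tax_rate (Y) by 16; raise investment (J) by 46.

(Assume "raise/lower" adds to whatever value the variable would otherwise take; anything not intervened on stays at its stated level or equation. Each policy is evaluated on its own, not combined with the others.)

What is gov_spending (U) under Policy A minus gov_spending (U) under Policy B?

Policy A (J + 24, Y − 54):
  Y = 104 − 54 = 50
  J = 105 + 24 = 129
  U = 32 − 2·50 + 4·129 = 448
Policy B (Y + 16, J + 46):
  Y = 104 + 16 = 120
  J = 105 + 46 = 151
  U = 32 − 2·120 + 4·151 = 396
U: 448 − 396 = 52

52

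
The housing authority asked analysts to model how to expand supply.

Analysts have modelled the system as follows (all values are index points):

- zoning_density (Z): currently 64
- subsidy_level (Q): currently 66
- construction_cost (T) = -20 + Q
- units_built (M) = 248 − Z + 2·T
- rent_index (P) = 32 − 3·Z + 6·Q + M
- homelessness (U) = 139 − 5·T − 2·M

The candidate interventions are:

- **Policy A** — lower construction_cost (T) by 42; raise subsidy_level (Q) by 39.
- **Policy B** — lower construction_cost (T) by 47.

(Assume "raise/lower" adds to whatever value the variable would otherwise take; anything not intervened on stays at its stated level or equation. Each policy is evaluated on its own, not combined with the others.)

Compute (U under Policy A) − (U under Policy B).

Policy A (T − 42, Q + 39):
  Z = 64
  Q = 66 + 39 = 105
  T = -20 + 105 (−42 from intervention) = 43
  M = 248 − 64 + 2·43 = 270
  U = 139 − 5·43 − 2·270 = -616
Policy B (T − 47):
  Z = 64
  Q = 66
  T = -20 + 66 (−47 from intervention) = -1
  M = 248 − 64 + 2·(-1) = 182
  U = 139 − 5·(-1) − 2·182 = -220
U: -616 − (-220) = -396

-396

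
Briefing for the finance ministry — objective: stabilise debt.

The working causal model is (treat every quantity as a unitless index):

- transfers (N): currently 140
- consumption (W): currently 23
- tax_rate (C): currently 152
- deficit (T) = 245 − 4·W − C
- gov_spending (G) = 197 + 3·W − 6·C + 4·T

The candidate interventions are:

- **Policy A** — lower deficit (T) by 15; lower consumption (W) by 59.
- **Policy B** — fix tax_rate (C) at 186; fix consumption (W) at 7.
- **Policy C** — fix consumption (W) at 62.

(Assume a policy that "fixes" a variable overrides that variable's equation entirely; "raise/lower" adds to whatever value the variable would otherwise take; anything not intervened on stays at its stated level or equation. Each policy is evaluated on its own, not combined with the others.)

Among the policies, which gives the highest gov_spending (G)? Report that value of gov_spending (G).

65

Policy A (T − 15, W − 59):
  W = 23 − 59 = -36
  C = 152
  T = 245 − 4·(-36) − 152 (−15 from intervention) = 222
  G = 197 + 3·(-36) − 6·152 + 4·222 = 65
Policy B (C := 186, W := 7):
  W = 7
  C = 186
  T = 245 − 4·7 − 186 = 31
  G = 197 + 3·7 − 6·186 + 4·31 = -774
Policy C (W := 62):
  W = 62
  C = 152
  T = 245 − 4·62 − 152 = -155
  G = 197 + 3·62 − 6·152 + 4·(-155) = -1149
Comparing — Policy A: G=65, Policy B: G=-774, Policy C: G=-1149. Highest is 65 (Policy A).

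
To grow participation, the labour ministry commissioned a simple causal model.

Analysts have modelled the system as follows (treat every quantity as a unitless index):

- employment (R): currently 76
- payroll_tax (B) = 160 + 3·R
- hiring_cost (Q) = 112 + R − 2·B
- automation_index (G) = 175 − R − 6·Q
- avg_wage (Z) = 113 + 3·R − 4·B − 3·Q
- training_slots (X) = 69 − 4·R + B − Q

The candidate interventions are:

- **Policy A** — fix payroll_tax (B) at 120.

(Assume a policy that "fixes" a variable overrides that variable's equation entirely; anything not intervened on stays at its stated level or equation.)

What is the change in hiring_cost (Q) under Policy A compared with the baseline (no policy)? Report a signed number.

536

Baseline:
  R = 76
  B = 160 + 3·76 = 388
  Q = 112 + 76 − 2·388 = -588
Policy A (B := 120):
  R = 76
  B = 120
  Q = 112 + 76 − 2·120 = -52
Change in Q: -52 − (-588) = 536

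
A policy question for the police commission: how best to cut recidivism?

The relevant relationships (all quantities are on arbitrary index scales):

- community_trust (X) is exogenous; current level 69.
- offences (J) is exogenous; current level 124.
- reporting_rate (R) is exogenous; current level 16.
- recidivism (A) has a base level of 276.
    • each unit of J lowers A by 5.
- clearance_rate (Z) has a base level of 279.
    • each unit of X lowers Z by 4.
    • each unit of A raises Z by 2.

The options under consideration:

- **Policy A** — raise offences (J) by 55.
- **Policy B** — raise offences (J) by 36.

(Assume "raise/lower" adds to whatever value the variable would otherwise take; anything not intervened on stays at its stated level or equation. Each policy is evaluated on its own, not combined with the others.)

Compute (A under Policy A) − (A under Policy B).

Policy A (J + 55):
  J = 124 + 55 = 179
  A = 276 − 5·179 = -619
Policy B (J + 36):
  J = 124 + 36 = 160
  A = 276 − 5·160 = -524
A: -619 − (-524) = -95

-95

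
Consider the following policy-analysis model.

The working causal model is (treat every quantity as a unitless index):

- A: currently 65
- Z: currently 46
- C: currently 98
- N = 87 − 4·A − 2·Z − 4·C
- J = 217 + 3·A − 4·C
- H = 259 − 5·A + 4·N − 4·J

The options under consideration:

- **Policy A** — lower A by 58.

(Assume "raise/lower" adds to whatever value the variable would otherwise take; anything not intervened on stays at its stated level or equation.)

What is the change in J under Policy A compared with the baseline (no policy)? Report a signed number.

Baseline:
  A = 65
  C = 98
  J = 217 + 3·65 − 4·98 = 20
Policy A (A − 58):
  A = 65 − 58 = 7
  C = 98
  J = 217 + 3·7 − 4·98 = -154
Change in J: -154 − 20 = -174

-174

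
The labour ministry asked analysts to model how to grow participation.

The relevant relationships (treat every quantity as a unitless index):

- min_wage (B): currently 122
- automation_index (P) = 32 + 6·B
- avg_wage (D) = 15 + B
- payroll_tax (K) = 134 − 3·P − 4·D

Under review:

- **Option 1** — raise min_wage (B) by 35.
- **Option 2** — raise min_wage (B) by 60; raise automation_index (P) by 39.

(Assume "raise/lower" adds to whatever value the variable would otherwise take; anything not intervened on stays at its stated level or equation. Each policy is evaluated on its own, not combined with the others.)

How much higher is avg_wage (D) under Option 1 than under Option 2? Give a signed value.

Option 1 (B + 35):
  B = 122 + 35 = 157
  D = 15 + 157 = 172
Option 2 (B + 60, P + 39):
  B = 122 + 60 = 182
  D = 15 + 182 = 197
D: 172 − 197 = -25

-25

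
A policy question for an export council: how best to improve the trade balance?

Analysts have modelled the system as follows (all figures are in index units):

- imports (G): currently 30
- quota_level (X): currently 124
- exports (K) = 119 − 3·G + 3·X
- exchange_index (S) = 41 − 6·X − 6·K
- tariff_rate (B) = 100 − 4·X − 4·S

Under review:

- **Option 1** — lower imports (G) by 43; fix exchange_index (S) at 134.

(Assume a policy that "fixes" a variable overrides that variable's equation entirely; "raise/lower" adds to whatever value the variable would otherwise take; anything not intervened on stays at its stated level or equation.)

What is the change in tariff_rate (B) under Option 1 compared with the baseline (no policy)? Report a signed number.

-12972

Baseline:
  G = 30
  X = 124
  K = 119 − 3·30 + 3·124 = 401
  S = 41 − 6·124 − 6·401 = -3109
  B = 100 − 4·124 − 4·(-3109) = 12040
Option 1 (G − 43, S := 134):
  G = 30 − 43 = -13
  X = 124
  K = 119 − 3·(-13) + 3·124 = 530
  S = 134
  B = 100 − 4·124 − 4·134 = -932
Change in B: -932 − 12040 = -12972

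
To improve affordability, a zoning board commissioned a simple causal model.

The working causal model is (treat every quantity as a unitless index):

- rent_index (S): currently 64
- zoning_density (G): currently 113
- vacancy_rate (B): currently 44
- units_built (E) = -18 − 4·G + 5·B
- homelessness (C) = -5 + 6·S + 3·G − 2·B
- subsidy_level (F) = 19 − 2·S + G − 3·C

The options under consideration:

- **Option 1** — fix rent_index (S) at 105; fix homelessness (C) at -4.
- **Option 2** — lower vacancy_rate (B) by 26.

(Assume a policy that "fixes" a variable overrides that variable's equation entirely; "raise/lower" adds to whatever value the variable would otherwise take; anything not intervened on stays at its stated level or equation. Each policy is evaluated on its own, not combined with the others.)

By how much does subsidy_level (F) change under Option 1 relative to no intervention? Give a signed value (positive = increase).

1820

Baseline:
  S = 64
  G = 113
  B = 44
  C = -5 + 6·64 + 3·113 − 2·44 = 630
  F = 19 − 2·64 + 113 − 3·630 = -1886
Option 1 (S := 105, C := -4):
  S = 105
  G = 113
  B = 44
  C = -4
  F = 19 − 2·105 + 113 − 3·(-4) = -66
Change in F: -66 − (-1886) = 1820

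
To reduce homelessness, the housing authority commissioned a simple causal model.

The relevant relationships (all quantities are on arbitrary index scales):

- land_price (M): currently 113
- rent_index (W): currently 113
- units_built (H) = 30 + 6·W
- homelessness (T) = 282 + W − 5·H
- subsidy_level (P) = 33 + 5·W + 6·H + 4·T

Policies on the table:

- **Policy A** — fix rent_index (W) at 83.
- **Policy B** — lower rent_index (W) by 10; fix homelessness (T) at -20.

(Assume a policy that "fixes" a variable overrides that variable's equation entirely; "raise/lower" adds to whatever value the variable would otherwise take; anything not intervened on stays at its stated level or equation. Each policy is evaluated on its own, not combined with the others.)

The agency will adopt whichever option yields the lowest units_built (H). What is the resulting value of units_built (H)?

528

Policy A (W := 83):
  W = 83
  H = 30 + 6·83 = 528
Policy B (W − 10, T := -20):
  W = 113 − 10 = 103
  H = 30 + 6·103 = 648
Comparing — Policy A: H=528, Policy B: H=648. Lowest is 528 (Policy A).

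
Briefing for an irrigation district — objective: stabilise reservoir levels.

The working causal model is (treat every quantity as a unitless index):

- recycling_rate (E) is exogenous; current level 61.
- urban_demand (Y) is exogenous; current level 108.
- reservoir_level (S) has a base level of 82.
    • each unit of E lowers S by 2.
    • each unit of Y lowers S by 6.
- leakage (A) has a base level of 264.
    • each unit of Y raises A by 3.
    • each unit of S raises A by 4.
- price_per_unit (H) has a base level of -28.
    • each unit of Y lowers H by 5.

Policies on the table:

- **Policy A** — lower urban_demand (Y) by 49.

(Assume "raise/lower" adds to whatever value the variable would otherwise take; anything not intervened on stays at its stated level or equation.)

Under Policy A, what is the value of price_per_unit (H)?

-323

Policy A (Y − 49):
  Y = 108 − 49 = 59
  H = -28 − 5·59 = -323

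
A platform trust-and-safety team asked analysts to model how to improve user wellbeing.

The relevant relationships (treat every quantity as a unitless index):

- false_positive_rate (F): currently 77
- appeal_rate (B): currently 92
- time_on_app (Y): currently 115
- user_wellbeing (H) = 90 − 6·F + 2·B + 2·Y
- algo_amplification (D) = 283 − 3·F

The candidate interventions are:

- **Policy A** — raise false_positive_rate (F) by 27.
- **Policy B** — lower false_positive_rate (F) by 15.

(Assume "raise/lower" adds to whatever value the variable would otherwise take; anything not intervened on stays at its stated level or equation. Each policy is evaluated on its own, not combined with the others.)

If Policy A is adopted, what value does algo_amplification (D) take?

Policy A (F + 27):
  F = 77 + 27 = 104
  D = 283 − 3·104 = -29

-29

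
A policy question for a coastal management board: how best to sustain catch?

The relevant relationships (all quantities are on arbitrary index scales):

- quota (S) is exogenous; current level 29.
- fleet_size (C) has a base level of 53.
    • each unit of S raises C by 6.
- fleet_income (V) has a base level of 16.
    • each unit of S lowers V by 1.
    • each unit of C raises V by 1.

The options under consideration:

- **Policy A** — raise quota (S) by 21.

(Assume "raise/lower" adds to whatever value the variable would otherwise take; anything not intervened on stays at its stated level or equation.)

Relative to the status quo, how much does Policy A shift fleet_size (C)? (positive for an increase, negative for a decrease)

Baseline:
  S = 29
  C = 53 + 6·29 = 227
Policy A (S + 21):
  S = 29 + 21 = 50
  C = 53 + 6·50 = 353
Change in C: 353 − 227 = 126

126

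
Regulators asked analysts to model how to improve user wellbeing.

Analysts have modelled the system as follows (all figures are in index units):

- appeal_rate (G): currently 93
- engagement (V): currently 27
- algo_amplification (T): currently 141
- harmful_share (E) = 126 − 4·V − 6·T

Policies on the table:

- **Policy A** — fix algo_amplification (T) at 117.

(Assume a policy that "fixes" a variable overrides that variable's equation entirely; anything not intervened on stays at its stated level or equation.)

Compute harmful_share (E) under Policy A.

-684

Policy A (T := 117):
  V = 27
  T = 117
  E = 126 − 4·27 − 6·117 = -684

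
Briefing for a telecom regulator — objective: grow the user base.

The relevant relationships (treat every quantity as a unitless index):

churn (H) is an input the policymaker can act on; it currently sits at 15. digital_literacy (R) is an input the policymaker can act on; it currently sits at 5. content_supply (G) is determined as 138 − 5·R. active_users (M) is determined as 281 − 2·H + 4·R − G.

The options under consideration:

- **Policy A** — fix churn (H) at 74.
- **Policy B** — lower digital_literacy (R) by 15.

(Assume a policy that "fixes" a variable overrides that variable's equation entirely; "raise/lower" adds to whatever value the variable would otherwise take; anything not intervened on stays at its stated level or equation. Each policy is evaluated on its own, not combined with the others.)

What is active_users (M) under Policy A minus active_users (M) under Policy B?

Policy A (H := 74):
  H = 74
  R = 5
  G = 138 − 5·5 = 113
  M = 281 − 2·74 + 4·5 − 113 = 40
Policy B (R − 15):
  H = 15
  R = 5 − 15 = -10
  G = 138 − 5·(-10) = 188
  M = 281 − 2·15 + 4·(-10) − 188 = 23
M: 40 − 23 = 17

17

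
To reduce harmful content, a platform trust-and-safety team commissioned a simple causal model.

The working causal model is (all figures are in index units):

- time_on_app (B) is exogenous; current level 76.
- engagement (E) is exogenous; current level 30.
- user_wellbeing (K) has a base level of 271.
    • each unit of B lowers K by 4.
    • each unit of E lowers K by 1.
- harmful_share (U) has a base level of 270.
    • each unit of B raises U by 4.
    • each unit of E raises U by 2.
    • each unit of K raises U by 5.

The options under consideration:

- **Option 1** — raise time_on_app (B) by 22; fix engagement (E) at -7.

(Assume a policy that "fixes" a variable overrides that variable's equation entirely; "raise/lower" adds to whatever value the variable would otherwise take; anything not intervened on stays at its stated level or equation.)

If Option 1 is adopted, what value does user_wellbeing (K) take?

-114

Option 1 (B + 22, E := -7):
  B = 76 + 22 = 98
  E = -7
  K = 271 − 4·98 − (-7) = -114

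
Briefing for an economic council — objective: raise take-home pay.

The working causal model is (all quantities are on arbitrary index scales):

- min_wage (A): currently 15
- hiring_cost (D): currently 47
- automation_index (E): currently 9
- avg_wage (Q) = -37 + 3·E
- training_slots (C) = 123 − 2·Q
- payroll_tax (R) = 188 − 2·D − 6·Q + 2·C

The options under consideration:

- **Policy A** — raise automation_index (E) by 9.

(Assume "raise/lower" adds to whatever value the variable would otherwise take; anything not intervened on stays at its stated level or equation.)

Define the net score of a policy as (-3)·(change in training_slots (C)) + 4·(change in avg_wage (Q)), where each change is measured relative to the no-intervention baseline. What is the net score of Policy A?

Baseline:
  E = 9
  Q = -37 + 3·9 = -10
  C = 123 − 2·(-10) = 143
Policy A (E + 9):
  E = 9 + 9 = 18
  Q = -37 + 3·18 = 17
  C = 123 − 2·17 = 89
ΔC = 89 − 143 = -54; ΔQ = 17 − (-10) = 27
Score = (-3)·(-54) + 4·27 = 270

270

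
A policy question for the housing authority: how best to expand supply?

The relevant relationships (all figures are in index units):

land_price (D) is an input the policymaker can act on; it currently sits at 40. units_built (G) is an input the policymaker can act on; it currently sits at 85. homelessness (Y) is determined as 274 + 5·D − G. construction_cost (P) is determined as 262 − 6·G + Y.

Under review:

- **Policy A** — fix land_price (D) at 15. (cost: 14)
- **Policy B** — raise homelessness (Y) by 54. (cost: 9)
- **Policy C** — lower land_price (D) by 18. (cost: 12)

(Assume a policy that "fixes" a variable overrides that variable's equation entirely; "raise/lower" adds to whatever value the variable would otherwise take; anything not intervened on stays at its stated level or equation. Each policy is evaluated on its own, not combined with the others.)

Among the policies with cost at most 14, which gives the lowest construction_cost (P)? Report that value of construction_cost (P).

16

Policy A (D := 15):
  D = 15
  G = 85
  Y = 274 + 5·15 − 85 = 264
  P = 262 − 6·85 + 264 = 16
Policy B (Y + 54):
  D = 40
  G = 85
  Y = 274 + 5·40 − 85 (+54 from intervention) = 443
  P = 262 − 6·85 + 443 = 195
Policy C (D − 18):
  D = 40 − 18 = 22
  G = 85
  Y = 274 + 5·22 − 85 = 299
  P = 262 − 6·85 + 299 = 51
Comparing — Policy A: P=16, Policy B: P=195, Policy C: P=51. Lowest is 16 (Policy A).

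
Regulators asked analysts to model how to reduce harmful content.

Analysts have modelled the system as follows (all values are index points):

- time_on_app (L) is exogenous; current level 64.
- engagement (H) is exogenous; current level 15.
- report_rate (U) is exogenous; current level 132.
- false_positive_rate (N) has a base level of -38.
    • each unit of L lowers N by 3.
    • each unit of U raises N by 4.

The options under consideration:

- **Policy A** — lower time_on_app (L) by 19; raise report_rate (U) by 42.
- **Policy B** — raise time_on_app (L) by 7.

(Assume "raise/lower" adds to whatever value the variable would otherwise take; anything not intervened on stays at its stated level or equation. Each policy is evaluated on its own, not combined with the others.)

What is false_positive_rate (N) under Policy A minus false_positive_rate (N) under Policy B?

Policy A (L − 19, U + 42):
  L = 64 − 19 = 45
  U = 132 + 42 = 174
  N = -38 − 3·45 + 4·174 = 523
Policy B (L + 7):
  L = 64 + 7 = 71
  U = 132
  N = -38 − 3·71 + 4·132 = 277
N: 523 − 277 = 246

246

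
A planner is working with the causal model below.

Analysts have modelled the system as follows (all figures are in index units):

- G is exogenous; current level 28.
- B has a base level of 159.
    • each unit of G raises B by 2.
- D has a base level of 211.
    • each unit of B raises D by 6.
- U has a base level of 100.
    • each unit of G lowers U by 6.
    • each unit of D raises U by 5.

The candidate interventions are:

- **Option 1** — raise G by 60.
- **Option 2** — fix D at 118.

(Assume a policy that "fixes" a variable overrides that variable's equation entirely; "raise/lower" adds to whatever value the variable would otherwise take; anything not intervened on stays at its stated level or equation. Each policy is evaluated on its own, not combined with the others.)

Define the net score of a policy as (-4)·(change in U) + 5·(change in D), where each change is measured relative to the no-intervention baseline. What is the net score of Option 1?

Baseline:
  G = 28
  B = 159 + 2·28 = 215
  D = 211 + 6·215 = 1501
  U = 100 − 6·28 + 5·1501 = 7437
Option 1 (G + 60):
  G = 28 + 60 = 88
  B = 159 + 2·88 = 335
  D = 211 + 6·335 = 2221
  U = 100 − 6·88 + 5·2221 = 10677
ΔU = 10677 − 7437 = 3240; ΔD = 2221 − 1501 = 720
Score = (-4)·3240 + 5·720 = -9360

-9360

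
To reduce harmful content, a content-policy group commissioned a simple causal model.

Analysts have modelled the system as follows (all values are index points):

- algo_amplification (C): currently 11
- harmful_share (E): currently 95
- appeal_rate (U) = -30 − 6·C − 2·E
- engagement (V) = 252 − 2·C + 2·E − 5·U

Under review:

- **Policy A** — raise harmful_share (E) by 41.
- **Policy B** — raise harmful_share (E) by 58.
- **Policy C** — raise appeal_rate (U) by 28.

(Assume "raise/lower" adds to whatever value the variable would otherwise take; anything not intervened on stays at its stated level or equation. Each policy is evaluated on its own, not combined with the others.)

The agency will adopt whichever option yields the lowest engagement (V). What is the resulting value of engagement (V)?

Policy A (E + 41):
  C = 11
  E = 95 + 41 = 136
  U = -30 − 6·11 − 2·136 = -368
  V = 252 − 2·11 + 2·136 − 5·(-368) = 2342
Policy B (E + 58):
  C = 11
  E = 95 + 58 = 153
  U = -30 − 6·11 − 2·153 = -402
  V = 252 − 2·11 + 2·153 − 5·(-402) = 2546
Policy C (U + 28):
  C = 11
  E = 95
  U = -30 − 6·11 − 2·95 (+28 from intervention) = -258
  V = 252 − 2·11 + 2·95 − 5·(-258) = 1710
Comparing — Policy A: V=2342, Policy B: V=2546, Policy C: V=1710. Lowest is 1710 (Policy C).

1710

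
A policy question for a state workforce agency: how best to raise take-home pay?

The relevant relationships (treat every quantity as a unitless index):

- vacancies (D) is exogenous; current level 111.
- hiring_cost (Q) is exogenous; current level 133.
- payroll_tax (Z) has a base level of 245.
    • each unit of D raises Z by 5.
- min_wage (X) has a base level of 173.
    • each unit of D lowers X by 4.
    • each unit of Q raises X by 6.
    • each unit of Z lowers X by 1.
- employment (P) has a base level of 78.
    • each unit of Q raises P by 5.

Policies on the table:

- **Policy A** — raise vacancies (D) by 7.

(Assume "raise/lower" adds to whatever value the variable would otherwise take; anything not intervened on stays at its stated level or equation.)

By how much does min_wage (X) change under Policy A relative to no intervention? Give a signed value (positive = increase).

-63

Baseline:
  D = 111
  Q = 133
  Z = 245 + 5·111 = 800
  X = 173 − 4·111 + 6·133 − 800 = -273
Policy A (D + 7):
  D = 111 + 7 = 118
  Q = 133
  Z = 245 + 5·118 = 835
  X = 173 − 4·118 + 6·133 − 835 = -336
Change in X: -336 − (-273) = -63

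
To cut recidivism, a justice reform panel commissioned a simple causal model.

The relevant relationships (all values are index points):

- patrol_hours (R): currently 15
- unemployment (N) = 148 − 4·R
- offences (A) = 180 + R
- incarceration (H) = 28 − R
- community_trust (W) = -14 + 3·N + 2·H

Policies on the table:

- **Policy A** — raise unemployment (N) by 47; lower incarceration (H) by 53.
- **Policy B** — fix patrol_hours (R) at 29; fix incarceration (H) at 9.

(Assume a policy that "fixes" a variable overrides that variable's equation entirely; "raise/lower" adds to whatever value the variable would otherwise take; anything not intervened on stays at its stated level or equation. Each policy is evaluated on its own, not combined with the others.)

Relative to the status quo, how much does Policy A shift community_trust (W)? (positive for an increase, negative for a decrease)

Baseline:
  R = 15
  N = 148 − 4·15 = 88
  H = 28 − 15 = 13
  W = -14 + 3·88 + 2·13 = 276
Policy A (N + 47, H − 53):
  R = 15
  N = 148 − 4·15 (+47 from intervention) = 135
  H = 28 − 15 (−53 from intervention) = -40
  W = -14 + 3·135 + 2·(-40) = 311
Change in W: 311 − 276 = 35

35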